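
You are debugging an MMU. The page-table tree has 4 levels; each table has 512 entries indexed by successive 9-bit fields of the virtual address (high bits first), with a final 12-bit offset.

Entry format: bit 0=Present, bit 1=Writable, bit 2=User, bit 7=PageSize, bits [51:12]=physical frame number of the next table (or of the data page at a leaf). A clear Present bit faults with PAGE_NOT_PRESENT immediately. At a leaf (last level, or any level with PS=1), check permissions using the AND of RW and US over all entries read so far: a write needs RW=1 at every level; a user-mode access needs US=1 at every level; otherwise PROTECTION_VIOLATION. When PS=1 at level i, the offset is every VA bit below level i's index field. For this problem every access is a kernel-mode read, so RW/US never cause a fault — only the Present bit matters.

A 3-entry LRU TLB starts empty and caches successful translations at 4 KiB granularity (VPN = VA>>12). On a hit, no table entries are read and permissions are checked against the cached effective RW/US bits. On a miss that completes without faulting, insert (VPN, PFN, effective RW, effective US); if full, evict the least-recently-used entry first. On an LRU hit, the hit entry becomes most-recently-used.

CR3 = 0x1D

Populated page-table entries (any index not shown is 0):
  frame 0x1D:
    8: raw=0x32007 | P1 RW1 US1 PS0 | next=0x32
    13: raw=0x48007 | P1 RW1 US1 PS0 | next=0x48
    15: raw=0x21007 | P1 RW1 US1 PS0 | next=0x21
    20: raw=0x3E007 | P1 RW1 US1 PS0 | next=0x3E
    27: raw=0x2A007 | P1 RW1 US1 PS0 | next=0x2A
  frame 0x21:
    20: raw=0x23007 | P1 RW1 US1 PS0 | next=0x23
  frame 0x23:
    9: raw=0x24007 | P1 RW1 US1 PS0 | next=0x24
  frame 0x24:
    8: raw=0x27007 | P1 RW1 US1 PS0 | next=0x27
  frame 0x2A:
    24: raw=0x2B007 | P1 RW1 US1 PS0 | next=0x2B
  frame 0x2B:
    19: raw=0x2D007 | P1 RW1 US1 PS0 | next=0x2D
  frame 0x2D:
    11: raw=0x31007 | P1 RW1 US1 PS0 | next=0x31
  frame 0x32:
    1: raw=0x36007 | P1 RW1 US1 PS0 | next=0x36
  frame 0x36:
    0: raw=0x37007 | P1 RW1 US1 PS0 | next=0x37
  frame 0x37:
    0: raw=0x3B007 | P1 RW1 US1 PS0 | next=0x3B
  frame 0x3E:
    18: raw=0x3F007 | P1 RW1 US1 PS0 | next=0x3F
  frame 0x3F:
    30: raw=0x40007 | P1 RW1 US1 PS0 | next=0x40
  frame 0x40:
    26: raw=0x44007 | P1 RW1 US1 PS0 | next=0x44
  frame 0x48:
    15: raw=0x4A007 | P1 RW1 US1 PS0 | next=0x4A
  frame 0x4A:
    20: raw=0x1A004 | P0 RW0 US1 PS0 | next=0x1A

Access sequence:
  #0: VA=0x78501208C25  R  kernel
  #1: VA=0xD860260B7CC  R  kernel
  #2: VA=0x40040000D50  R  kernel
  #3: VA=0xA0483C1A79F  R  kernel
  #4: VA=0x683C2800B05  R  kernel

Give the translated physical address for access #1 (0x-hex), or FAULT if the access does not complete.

Trace:
#0 VA=0x78501208C25 (r,kernel):
  L0: frame=0x1D idx=15 entry=0x21007 [P=1 RW=1 US=1 PS=0]
  L1: frame=0x21 idx=20 entry=0x23007 [P=1 RW=1 US=1 PS=0]
  L2: frame=0x23 idx=9 entry=0x24007 [P=1 RW=1 US=1 PS=0]
  L3: frame=0x24 idx=8 entry=0x27007 [P=1 RW=1 US=1 PS=0]
  ✓ 0x27C25  — 4 lookups
#1 VA=0xD860260B7CC (r,kernel):
  L0: frame=0x1D idx=27 entry=0x2A007 [P=1 RW=1 US=1 PS=0]
  L1: frame=0x2A idx=24 entry=0x2B007 [P=1 RW=1 US=1 PS=0]
  L2: frame=0x2B idx=19 entry=0x2D007 [P=1 RW=1 US=1 PS=0]
  L3: frame=0x2D idx=11 entry=0x31007 [P=1 RW=1 US=1 PS=0]
  ✓ 0x317CC  — 4 lookups
#2 VA=0x40040000D50 (r,kernel):
  L0: frame=0x1D idx=8 entry=0x32007 [P=1 RW=1 US=1 PS=0]
  L1: frame=0x32 idx=1 entry=0x36007 [P=1 RW=1 US=1 PS=0]
  L2: frame=0x36 idx=0 entry=0x37007 [P=1 RW=1 US=1 PS=0]
  L3: frame=0x37 idx=0 entry=0x3B007 [P=1 RW=1 US=1 PS=0]
  ✓ 0x3BD50  — 4 lookups
#3 VA=0xA0483C1A79F (r,kernel):
  L0: frame=0x1D idx=20 entry=0x3E007 [P=1 RW=1 US=1 PS=0]
  L1: frame=0x3E idx=18 entry=0x3F007 [P=1 RW=1 US=1 PS=0]
  L2: frame=0x3F idx=30 entry=0x40007 [P=1 RW=1 US=1 PS=0]
  L3: frame=0x40 idx=26 entry=0x44007 [P=1 RW=1 US=1 PS=0]
  ✓ 0x4479F  — 4 lookups
#4 VA=0x683C2800B05 (r,kernel):
  L0: frame=0x1D idx=13 entry=0x48007 [P=1 RW=1 US=1 PS=0]
  L1: frame=0x48 idx=15 entry=0x4A007 [P=1 RW=1 US=1 PS=0]
  L2: frame=0x4A idx=20 entry=0x1A004 [P=0 RW=0 US=1 PS=0]
  ✗ PAGE_NOT_PRESENT  [3 reads]

Access #1 PA: 0x317CC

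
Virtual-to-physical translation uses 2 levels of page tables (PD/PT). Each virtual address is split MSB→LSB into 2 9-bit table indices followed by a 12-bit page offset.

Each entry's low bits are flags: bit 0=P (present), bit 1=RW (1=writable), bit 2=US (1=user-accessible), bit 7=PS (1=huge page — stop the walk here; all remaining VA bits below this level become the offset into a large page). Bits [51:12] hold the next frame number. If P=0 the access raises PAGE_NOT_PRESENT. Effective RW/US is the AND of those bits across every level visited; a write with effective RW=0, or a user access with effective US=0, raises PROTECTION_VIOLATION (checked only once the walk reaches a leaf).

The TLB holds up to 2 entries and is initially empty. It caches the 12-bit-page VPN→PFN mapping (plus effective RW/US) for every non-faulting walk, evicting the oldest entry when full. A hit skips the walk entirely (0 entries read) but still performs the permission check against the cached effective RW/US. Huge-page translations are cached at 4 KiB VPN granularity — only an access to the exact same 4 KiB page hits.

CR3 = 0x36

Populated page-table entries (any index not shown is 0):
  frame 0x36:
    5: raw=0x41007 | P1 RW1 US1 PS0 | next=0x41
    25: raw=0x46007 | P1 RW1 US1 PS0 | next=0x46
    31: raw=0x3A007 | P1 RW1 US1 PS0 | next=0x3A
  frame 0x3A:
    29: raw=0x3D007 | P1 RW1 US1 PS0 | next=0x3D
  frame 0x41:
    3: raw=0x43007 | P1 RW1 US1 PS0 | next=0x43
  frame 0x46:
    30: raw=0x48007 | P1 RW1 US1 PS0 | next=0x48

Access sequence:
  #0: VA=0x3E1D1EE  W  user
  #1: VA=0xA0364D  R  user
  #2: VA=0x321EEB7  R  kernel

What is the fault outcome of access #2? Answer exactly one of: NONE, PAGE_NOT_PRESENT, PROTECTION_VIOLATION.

Trace:
#0 VA=0x3E1D1EE (w,user):
  L0 @0x36[31] → 0x3A007  P=1,RW=1,US=1,PS=0
  L1 @0x3A[29] → 0x3D007  P=1,RW=1,US=1,PS=0
  ⇒ phys 0x3D1EE  [2 reads]
#1 VA=0xA0364D (r,user):
  L0 @0x36[5] → 0x41007  P=1,RW=1,US=1,PS=0
  L1 @0x41[3] → 0x43007  P=1,RW=1,US=1,PS=0
  ⇒ phys 0x4364D  [2 reads]
#2 VA=0x321EEB7 (r,kernel):
  L0 @0x36[25] → 0x46007  P=1,RW=1,US=1,PS=0
  L1 @0x46[30] → 0x48007  P=1,RW=1,US=1,PS=0
  ⇒ phys 0x48EB7  [2 reads]

Access #2 fault: NONE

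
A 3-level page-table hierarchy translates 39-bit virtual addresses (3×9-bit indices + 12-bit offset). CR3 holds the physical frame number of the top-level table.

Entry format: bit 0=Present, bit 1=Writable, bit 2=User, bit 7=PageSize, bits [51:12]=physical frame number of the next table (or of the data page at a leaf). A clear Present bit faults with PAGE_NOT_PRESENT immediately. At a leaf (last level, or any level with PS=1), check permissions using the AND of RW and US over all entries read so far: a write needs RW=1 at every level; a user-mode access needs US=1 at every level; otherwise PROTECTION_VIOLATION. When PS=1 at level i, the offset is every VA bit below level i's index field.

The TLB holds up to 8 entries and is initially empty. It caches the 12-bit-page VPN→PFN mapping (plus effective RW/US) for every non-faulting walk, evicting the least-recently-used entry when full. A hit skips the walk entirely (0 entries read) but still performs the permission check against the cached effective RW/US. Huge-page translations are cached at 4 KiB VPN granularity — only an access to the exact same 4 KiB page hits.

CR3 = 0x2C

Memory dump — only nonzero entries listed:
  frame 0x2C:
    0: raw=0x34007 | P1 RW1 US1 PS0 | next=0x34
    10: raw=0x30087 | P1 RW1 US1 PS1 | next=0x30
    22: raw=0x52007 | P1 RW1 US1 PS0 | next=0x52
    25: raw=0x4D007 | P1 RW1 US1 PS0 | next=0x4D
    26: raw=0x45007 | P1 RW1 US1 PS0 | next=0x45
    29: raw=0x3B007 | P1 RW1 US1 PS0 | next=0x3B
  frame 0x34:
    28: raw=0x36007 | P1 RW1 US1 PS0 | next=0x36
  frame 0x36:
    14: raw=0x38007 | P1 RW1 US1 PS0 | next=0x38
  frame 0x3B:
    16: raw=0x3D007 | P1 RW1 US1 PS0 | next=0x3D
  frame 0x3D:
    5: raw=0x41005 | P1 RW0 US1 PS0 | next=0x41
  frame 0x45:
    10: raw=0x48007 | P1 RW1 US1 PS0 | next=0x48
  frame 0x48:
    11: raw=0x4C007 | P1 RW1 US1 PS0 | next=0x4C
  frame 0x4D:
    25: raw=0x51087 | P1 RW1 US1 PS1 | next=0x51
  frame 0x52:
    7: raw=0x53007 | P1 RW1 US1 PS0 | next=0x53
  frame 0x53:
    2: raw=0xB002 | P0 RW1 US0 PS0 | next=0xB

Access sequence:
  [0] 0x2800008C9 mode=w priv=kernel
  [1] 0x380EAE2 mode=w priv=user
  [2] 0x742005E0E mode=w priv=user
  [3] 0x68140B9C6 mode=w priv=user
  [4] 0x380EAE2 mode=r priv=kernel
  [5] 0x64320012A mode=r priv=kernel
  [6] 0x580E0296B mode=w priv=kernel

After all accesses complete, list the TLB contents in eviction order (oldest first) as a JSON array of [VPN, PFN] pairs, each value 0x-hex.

Walk each access:
#0 VA=0x2800008C9 (w,kernel):
  lvl0: tbl 0x2C, slot 10 ⇒ 0x30087 (P1/RW1/US1/PS1)
  ✓ 0x308C9 (huge @L0)  — 1 lookups
#1 VA=0x380EAE2 (w,user):
  lvl0: tbl 0x2C, slot 0 ⇒ 0x34007 (P1/RW1/US1/PS0)
  lvl1: tbl 0x34, slot 28 ⇒ 0x36007 (P1/RW1/US1/PS0)
  lvl2: tbl 0x36, slot 14 ⇒ 0x38007 (P1/RW1/US1/PS0)
  ✓ 0x38AE2  — 3 lookups
#2 VA=0x742005E0E (w,user):
  lvl0: tbl 0x2C, slot 29 ⇒ 0x3B007 (P1/RW1/US1/PS0)
  lvl1: tbl 0x3B, slot 16 ⇒ 0x3D007 (P1/RW1/US1/PS0)
  lvl2: tbl 0x3D, slot 5 ⇒ 0x41005 (P1/RW0/US1/PS0)
  ⇒ fault: PROTECTION_VIOLATION  — 3 lookups
#3 VA=0x68140B9C6 (w,user):
  lvl0: tbl 0x2C, slot 26 ⇒ 0x45007 (P1/RW1/US1/PS0)
  lvl1: tbl 0x45, slot 10 ⇒ 0x48007 (P1/RW1/US1/PS0)
  lvl2: tbl 0x48, slot 11 ⇒ 0x4C007 (P1/RW1/US1/PS0)
  ✓ 0x4C9C6  — 3 lookups
#4 VA=0x380EAE2 (r,kernel):
  TLB hit vpn=0x380E → PA=0x38AE2
#5 VA=0x64320012A (r,kernel):
  lvl0: tbl 0x2C, slot 25 ⇒ 0x4D007 (P1/RW1/US1/PS0)
  lvl1: tbl 0x4D, slot 25 ⇒ 0x51087 (P1/RW1/US1/PS1)
  ✓ 0x5112A (huge @L1)  — 2 lookups
#6 VA=0x580E0296B (w,kernel):
  lvl0: tbl 0x2C, slot 22 ⇒ 0x52007 (P1/RW1/US1/PS0)
  lvl1: tbl 0x52, slot 7 ⇒ 0x53007 (P1/RW1/US1/PS0)
  lvl2: tbl 0x53, slot 2 ⇒ 0xB002 (P0/RW1/US0/PS0)
  ⇒ fault: PAGE_NOT_PRESENT  — 3 lookups

TLB: [["0x280000", "0x30"], ["0x68140B", "0x4C"], ["0x380E", "0x38"], ["0x643200", "0x51"]]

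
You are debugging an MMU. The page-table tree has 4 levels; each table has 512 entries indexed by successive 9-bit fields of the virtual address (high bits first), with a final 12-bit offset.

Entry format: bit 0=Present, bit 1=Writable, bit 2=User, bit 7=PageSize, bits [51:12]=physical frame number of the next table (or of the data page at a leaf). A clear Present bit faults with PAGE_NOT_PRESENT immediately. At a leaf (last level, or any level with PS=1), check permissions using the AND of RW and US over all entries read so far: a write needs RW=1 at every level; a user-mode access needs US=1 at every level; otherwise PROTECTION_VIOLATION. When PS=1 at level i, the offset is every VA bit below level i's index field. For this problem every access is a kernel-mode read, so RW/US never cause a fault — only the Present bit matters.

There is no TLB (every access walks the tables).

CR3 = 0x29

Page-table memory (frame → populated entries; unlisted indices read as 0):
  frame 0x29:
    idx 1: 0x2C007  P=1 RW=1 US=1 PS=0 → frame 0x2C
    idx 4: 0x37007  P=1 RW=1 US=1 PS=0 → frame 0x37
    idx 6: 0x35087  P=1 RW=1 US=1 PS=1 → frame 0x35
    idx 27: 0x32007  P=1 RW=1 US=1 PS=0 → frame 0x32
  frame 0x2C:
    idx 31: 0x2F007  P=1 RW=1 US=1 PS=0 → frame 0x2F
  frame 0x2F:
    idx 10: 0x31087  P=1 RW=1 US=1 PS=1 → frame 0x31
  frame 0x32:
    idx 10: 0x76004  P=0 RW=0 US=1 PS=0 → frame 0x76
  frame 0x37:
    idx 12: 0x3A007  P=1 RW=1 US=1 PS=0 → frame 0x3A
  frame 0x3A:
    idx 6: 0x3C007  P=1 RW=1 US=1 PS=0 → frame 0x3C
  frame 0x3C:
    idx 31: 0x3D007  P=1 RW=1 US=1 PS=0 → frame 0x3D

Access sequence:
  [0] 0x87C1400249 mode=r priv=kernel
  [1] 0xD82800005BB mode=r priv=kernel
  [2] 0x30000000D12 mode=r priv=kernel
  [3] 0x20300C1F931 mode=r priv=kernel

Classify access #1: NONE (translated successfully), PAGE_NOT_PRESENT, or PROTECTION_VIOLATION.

Walk each access:
#0 VA=0x87C1400249 (r,kernel):
  [0] read 0x29 idx=1: raw=0x2C007 flags P=1 W=1 U=1 S=0
  [1] read 0x2C idx=31: raw=0x2F007 flags P=1 W=1 U=1 S=0
  [2] read 0x2F idx=10: raw=0x31087 flags P=1 W=1 U=1 S=1
  → PA=0x31249 (huge @L2)  (3 entries read)
#1 VA=0xD82800005BB (r,kernel):
  [0] read 0x29 idx=27: raw=0x32007 flags P=1 W=1 U=1 S=0
  [1] read 0x32 idx=10: raw=0x76004 flags P=0 W=0 U=1 S=0
  → PAGE_NOT_PRESENT  (2 entries read)
#2 VA=0x30000000D12 (r,kernel):
  [0] read 0x29 idx=6: raw=0x35087 flags P=1 W=1 U=1 S=1
  → PA=0x35D12 (huge @L0)  (1 entries read)
#3 VA=0x20300C1F931 (r,kernel):
  [0] read 0x29 idx=4: raw=0x37007 flags P=1 W=1 U=1 S=0
  [1] read 0x37 idx=12: raw=0x3A007 flags P=1 W=1 U=1 S=0
  [2] read 0x3A idx=6: raw=0x3C007 flags P=1 W=1 U=1 S=0
  [3] read 0x3C idx=31: raw=0x3D007 flags P=1 W=1 U=1 S=0
  → PA=0x3D931  (4 entries read)

Access #1 fault: PAGE_NOT_PRESENT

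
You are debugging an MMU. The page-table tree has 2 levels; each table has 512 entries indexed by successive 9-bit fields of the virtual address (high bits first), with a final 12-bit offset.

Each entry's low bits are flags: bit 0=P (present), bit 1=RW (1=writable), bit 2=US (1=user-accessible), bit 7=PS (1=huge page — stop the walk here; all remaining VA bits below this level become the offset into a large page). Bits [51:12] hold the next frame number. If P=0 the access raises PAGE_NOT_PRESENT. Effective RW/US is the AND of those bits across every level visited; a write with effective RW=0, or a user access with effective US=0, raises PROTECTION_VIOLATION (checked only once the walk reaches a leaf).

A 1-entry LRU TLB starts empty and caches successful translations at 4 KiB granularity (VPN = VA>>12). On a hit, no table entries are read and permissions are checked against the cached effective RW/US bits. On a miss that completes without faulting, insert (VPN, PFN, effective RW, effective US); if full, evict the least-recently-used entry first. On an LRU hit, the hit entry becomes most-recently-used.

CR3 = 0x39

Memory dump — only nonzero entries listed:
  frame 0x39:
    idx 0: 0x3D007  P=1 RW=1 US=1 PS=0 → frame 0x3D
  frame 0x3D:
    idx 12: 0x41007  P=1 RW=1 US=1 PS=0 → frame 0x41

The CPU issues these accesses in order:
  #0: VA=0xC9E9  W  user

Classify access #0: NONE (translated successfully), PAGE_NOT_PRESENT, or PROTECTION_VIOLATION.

Walk each access:
#0 VA=0xC9E9 (w,user):
  L0: frame=0x39 idx=0 entry=0x3D007 [P=1 RW=1 US=1 PS=0]
  L1: frame=0x3D idx=12 entry=0x41007 [P=1 RW=1 US=1 PS=0]
  → PA=0x419E9  (2 entries read)

Access #0 fault: NONE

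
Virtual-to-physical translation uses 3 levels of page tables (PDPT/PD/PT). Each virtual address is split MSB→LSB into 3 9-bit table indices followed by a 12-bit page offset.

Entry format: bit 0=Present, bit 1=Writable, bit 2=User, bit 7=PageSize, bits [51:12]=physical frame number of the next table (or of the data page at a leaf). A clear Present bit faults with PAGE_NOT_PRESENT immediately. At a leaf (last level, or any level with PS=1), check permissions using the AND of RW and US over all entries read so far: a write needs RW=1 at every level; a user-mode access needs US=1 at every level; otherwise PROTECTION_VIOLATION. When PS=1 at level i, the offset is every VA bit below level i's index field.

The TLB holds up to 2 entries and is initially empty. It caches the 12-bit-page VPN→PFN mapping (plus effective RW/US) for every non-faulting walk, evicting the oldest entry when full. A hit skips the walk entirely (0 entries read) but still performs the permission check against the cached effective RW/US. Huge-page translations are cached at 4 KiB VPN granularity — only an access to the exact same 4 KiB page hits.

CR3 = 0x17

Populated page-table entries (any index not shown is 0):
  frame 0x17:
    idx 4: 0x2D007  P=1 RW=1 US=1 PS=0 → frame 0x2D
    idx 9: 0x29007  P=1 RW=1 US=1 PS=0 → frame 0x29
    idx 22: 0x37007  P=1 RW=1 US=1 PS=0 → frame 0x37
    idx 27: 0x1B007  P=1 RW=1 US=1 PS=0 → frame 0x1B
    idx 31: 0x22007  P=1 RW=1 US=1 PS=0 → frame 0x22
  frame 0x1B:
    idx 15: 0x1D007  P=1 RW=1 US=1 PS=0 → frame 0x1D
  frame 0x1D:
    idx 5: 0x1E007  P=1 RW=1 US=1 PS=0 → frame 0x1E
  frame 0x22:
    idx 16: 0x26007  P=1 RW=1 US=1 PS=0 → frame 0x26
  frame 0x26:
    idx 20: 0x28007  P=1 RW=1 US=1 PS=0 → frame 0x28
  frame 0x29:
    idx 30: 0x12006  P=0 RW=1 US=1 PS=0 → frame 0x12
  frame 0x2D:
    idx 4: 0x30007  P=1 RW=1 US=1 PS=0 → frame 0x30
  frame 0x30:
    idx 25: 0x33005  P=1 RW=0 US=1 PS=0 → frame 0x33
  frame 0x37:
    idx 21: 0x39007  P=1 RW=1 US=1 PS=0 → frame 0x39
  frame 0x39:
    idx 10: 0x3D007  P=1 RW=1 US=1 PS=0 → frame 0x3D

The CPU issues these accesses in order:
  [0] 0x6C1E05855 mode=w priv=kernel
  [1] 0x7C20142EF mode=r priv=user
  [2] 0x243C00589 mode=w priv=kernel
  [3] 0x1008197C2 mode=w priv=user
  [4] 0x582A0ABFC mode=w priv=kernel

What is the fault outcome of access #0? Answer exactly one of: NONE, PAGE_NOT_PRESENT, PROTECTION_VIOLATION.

Per-access translation:
#0 VA=0x6C1E05855 (w,kernel):
  [0] read 0x17 idx=27: raw=0x1B007 flags P=1 W=1 U=1 S=0
  [1] read 0x1B idx=15: raw=0x1D007 flags P=1 W=1 U=1 S=0
  [2] read 0x1D idx=5: raw=0x1E007 flags P=1 W=1 U=1 S=0
  ✓ 0x1E855  — 3 lookups
#1 VA=0x7C20142EF (r,user):
  [0] read 0x17 idx=31: raw=0x22007 flags P=1 W=1 U=1 S=0
  [1] read 0x22 idx=16: raw=0x26007 flags P=1 W=1 U=1 S=0
  [2] read 0x26 idx=20: raw=0x28007 flags P=1 W=1 U=1 S=0
  ✓ 0x282EF  — 3 lookups
#2 VA=0x243C00589 (w,kernel):
  [0] read 0x17 idx=9: raw=0x29007 flags P=1 W=1 U=1 S=0
  [1] read 0x29 idx=30: raw=0x12006 flags P=0 W=1 U=1 S=0
  ⇒ fault: PAGE_NOT_PRESENT  — 2 lookups
#3 VA=0x1008197C2 (w,user):
  [0] read 0x17 idx=4: raw=0x2D007 flags P=1 W=1 U=1 S=0
  [1] read 0x2D idx=4: raw=0x30007 flags P=1 W=1 U=1 S=0
  [2] read 0x30 idx=25: raw=0x33005 flags P=1 W=0 U=1 S=0
  ⇒ fault: PROTECTION_VIOLATION  — 3 lookups
#4 VA=0x582A0ABFC (w,kernel):
  [0] read 0x17 idx=22: raw=0x37007 flags P=1 W=1 U=1 S=0
  [1] read 0x37 idx=21: raw=0x39007 flags P=1 W=1 U=1 S=0
  [2] read 0x39 idx=10: raw=0x3D007 flags P=1 W=1 U=1 S=0
  ✓ 0x3DBFC  — 3 lookups

Access #0 fault: NONE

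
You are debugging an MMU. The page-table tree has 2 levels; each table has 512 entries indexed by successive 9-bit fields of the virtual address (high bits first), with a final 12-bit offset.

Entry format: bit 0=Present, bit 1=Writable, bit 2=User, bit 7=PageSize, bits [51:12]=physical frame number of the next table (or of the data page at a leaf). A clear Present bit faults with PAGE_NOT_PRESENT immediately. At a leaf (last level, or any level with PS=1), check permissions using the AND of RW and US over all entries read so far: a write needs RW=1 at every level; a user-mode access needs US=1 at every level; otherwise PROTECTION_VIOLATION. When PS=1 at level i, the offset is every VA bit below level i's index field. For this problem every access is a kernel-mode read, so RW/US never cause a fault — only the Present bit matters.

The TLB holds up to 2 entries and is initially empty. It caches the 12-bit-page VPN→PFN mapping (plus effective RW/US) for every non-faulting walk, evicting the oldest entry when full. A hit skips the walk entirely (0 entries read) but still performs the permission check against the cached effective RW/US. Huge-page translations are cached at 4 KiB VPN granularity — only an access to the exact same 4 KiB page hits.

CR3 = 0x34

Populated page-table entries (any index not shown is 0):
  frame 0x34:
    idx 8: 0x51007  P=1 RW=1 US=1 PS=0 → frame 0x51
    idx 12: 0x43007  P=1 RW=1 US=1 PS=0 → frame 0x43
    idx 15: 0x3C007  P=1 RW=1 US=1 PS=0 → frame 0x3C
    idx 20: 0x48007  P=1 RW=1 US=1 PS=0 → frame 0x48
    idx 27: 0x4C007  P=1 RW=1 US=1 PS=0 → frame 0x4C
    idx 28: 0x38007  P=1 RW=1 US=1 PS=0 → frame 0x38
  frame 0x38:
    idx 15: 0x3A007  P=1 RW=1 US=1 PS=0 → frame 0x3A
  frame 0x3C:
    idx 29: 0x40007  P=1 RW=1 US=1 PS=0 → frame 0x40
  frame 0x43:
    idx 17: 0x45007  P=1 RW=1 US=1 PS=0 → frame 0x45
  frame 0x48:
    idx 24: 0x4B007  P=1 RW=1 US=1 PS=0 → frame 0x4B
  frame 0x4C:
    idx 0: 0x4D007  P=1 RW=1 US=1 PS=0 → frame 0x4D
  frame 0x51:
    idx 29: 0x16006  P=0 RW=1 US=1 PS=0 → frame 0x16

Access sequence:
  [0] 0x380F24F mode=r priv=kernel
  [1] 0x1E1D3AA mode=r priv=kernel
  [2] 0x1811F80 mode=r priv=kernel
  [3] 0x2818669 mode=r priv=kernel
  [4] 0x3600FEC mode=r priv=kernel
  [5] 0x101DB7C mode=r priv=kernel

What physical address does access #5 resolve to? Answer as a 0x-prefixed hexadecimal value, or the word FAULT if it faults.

Trace:
#0 VA=0x380F24F (r,kernel):
  lvl0: tbl 0x34, slot 28 ⇒ 0x38007 (P1/RW1/US1/PS0)
  lvl1: tbl 0x38, slot 15 ⇒ 0x3A007 (P1/RW1/US1/PS0)
  ✓ 0x3A24F  — 2 lookups
#1 VA=0x1E1D3AA (r,kernel):
  lvl0: tbl 0x34, slot 15 ⇒ 0x3C007 (P1/RW1/US1/PS0)
  lvl1: tbl 0x3C, slot 29 ⇒ 0x40007 (P1/RW1/US1/PS0)
  ✓ 0x403AA  — 2 lookups
#2 VA=0x1811F80 (r,kernel):
  lvl0: tbl 0x34, slot 12 ⇒ 0x43007 (P1/RW1/US1/PS0)
  lvl1: tbl 0x43, slot 17 ⇒ 0x45007 (P1/RW1/US1/PS0)
  ✓ 0x45F80  — 2 lookups
#3 VA=0x2818669 (r,kernel):
  lvl0: tbl 0x34, slot 20 ⇒ 0x48007 (P1/RW1/US1/PS0)
  lvl1: tbl 0x48, slot 24 ⇒ 0x4B007 (P1/RW1/US1/PS0)
  ✓ 0x4B669  — 2 lookups
#4 VA=0x3600FEC (r,kernel):
  lvl0: tbl 0x34, slot 27 ⇒ 0x4C007 (P1/RW1/US1/PS0)
  lvl1: tbl 0x4C, slot 0 ⇒ 0x4D007 (P1/RW1/US1/PS0)
  ✓ 0x4DFEC  — 2 lookups
#5 VA=0x101DB7C (r,kernel):
  lvl0: tbl 0x34, slot 8 ⇒ 0x51007 (P1/RW1/US1/PS0)
  lvl1: tbl 0x51, slot 29 ⇒ 0x16006 (P0/RW1/US1/PS0)
  ✗ PAGE_NOT_PRESENT  [2 reads]

Access #5 PA: FAULT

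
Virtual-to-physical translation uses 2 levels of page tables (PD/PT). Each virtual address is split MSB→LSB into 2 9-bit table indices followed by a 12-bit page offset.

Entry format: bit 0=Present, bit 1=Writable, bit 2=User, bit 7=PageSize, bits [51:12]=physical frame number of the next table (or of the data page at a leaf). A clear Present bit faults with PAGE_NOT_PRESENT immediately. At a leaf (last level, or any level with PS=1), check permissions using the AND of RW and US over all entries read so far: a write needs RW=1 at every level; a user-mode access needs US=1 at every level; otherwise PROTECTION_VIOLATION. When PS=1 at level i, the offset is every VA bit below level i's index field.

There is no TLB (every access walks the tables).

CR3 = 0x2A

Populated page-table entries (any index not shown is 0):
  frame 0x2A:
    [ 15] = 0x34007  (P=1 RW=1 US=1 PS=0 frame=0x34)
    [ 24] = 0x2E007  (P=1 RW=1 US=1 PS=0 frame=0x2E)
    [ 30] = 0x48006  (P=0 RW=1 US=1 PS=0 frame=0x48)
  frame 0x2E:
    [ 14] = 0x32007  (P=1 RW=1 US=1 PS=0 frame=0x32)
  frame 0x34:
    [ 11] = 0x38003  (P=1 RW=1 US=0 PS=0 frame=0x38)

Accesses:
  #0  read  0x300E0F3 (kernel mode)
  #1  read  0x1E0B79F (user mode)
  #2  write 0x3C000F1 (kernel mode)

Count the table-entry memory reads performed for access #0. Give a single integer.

Per-access translation:
#0 VA=0x300E0F3 (r,kernel):
  L0 @0x2A[24] → 0x2E007  P=1,RW=1,US=1,PS=0
  L1 @0x2E[14] → 0x32007  P=1,RW=1,US=1,PS=0
  → PA=0x320F3  (2 entries read)
#1 VA=0x1E0B79F (r,user):
  L0 @0x2A[15] → 0x34007  P=1,RW=1,US=1,PS=0
  L1 @0x34[11] → 0x38003  P=1,RW=1,US=0,PS=0
  → PROTECTION_VIOLATION  (2 entries read)
#2 VA=0x3C000F1 (w,kernel):
  L0 @0x2A[30] → 0x48006  P=0,RW=1,US=1,PS=0
  → PAGE_NOT_PRESENT  (1 entries read)

Entries read for #0: 2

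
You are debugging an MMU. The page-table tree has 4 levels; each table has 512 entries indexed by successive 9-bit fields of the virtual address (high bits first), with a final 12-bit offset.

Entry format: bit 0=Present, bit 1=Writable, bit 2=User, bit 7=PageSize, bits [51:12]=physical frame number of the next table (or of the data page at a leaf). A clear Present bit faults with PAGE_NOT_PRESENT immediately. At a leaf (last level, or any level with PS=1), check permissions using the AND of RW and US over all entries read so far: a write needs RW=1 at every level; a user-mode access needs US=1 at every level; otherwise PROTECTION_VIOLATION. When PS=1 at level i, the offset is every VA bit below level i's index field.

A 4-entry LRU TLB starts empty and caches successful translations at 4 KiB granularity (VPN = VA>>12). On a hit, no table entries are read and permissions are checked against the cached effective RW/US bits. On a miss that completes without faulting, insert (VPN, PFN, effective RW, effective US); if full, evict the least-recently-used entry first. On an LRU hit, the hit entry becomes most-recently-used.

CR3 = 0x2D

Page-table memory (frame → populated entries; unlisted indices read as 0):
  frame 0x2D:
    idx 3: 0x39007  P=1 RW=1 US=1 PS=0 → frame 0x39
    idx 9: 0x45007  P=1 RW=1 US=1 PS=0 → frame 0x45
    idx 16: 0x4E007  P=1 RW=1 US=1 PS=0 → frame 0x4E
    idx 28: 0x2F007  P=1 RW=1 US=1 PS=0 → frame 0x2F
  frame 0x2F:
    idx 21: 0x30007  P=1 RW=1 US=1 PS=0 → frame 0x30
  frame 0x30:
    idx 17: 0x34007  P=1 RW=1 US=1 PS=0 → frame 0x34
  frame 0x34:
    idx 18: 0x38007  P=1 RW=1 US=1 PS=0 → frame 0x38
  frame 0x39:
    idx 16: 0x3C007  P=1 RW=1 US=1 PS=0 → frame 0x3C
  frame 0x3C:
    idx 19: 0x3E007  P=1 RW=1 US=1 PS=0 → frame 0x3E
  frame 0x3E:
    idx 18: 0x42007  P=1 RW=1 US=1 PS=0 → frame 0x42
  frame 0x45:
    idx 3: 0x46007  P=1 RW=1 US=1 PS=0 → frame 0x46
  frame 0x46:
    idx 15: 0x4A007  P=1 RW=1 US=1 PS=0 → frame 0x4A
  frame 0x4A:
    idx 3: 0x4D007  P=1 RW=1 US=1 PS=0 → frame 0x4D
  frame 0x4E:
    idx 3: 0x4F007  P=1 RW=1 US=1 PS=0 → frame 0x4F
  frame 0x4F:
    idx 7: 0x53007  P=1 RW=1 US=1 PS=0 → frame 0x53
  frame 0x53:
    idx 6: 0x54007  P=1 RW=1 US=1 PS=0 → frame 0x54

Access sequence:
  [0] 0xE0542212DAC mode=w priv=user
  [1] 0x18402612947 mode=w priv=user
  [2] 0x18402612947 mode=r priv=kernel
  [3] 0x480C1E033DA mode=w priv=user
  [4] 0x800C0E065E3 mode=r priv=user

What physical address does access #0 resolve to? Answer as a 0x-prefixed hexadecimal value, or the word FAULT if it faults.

Walk each access:
#0 VA=0xE0542212DAC (w,user):
  L0 @0x2D[28] → 0x2F007  P=1,RW=1,US=1,PS=0
  L1 @0x2F[21] → 0x30007  P=1,RW=1,US=1,PS=0
  L2 @0x30[17] → 0x34007  P=1,RW=1,US=1,PS=0
  L3 @0x34[18] → 0x38007  P=1,RW=1,US=1,PS=0
  ⇒ phys 0x38DAC  [4 reads]
#1 VA=0x18402612947 (w,user):
  L0 @0x2D[3] → 0x39007  P=1,RW=1,US=1,PS=0
  L1 @0x39[16] → 0x3C007  P=1,RW=1,US=1,PS=0
  L2 @0x3C[19] → 0x3E007  P=1,RW=1,US=1,PS=0
  L3 @0x3E[18] → 0x42007  P=1,RW=1,US=1,PS=0
  ⇒ phys 0x42947  [4 reads]
#2 VA=0x18402612947 (r,kernel):
  TLB hit vpn=0x18402612 → PA=0x42947
#3 VA=0x480C1E033DA (w,user):
  L0 @0x2D[9] → 0x45007  P=1,RW=1,US=1,PS=0
  L1 @0x45[3] → 0x46007  P=1,RW=1,US=1,PS=0
  L2 @0x46[15] → 0x4A007  P=1,RW=1,US=1,PS=0
  L3 @0x4A[3] → 0x4D007  P=1,RW=1,US=1,PS=0
  ⇒ phys 0x4D3DA  [4 reads]
#4 VA=0x800C0E065E3 (r,user):
  L0 @0x2D[16] → 0x4E007  P=1,RW=1,US=1,PS=0
  L1 @0x4E[3] → 0x4F007  P=1,RW=1,US=1,PS=0
  L2 @0x4F[7] → 0x53007  P=1,RW=1,US=1,PS=0
  L3 @0x53[6] → 0x54007  P=1,RW=1,US=1,PS=0
  ⇒ phys 0x545E3  [4 reads]

Access #0 PA: 0x38DAC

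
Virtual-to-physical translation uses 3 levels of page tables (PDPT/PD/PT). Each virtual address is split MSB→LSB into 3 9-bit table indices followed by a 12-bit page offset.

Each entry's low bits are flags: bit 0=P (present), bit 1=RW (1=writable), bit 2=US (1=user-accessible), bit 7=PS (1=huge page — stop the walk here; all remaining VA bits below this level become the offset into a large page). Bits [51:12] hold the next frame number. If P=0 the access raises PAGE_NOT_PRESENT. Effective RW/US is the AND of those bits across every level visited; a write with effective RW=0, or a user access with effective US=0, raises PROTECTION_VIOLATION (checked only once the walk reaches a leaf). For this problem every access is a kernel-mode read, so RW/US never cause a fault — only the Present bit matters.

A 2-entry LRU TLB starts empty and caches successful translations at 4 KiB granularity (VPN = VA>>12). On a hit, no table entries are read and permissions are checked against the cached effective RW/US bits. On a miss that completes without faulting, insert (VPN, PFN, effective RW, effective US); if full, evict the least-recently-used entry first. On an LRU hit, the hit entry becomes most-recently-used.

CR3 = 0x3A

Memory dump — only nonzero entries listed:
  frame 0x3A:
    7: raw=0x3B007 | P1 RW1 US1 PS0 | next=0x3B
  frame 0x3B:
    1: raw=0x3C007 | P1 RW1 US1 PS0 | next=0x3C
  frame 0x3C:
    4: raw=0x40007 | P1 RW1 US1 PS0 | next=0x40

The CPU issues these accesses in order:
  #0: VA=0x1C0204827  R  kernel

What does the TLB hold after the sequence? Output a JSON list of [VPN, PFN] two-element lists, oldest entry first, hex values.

Trace:
#0 VA=0x1C0204827 (r,kernel):
  [0] read 0x3A idx=7: raw=0x3B007 flags P=1 W=1 U=1 S=0
  [1] read 0x3B idx=1: raw=0x3C007 flags P=1 W=1 U=1 S=0
  [2] read 0x3C idx=4: raw=0x40007 flags P=1 W=1 U=1 S=0
  ✓ 0x40827  — 3 lookups

TLB: [["0x1C0204", "0x40"]]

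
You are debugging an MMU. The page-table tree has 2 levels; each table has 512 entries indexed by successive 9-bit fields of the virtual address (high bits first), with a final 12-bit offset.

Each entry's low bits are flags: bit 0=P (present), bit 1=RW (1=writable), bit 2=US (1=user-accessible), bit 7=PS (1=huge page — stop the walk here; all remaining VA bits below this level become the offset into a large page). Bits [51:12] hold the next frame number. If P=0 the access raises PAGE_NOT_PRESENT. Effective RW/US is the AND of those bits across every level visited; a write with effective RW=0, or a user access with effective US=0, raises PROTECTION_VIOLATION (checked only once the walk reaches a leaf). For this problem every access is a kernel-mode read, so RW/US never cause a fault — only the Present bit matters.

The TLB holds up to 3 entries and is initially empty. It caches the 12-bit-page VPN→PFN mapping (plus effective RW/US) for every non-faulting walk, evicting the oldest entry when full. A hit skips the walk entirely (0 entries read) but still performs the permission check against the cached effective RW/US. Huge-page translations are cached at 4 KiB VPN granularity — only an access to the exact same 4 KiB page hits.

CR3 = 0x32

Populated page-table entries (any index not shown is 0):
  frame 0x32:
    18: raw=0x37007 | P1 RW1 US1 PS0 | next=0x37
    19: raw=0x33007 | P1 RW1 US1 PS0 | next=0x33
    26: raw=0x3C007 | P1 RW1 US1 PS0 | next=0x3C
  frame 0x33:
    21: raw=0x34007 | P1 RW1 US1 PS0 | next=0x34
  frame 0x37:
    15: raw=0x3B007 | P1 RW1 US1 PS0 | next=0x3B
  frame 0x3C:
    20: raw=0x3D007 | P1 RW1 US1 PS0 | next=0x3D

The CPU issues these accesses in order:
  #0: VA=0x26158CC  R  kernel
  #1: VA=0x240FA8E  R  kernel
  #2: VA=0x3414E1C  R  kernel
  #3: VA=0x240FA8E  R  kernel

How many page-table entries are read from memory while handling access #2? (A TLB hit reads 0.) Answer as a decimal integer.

Walk each access:
#0 VA=0x26158CC (r,kernel):
  [0] read 0x32 idx=19: raw=0x33007 flags P=1 W=1 U=1 S=0
  [1] read 0x33 idx=21: raw=0x34007 flags P=1 W=1 U=1 S=0
  ⇒ phys 0x348CC  [2 reads]
#1 VA=0x240FA8E (r,kernel):
  [0] read 0x32 idx=18: raw=0x37007 flags P=1 W=1 U=1 S=0
  [1] read 0x37 idx=15: raw=0x3B007 flags P=1 W=1 U=1 S=0
  ⇒ phys 0x3BA8E  [2 reads]
#2 VA=0x3414E1C (r,kernel):
  [0] read 0x32 idx=26: raw=0x3C007 flags P=1 W=1 U=1 S=0
  [1] read 0x3C idx=20: raw=0x3D007 flags P=1 W=1 U=1 S=0
  ⇒ phys 0x3DE1C  [2 reads]
#3 VA=0x240FA8E (r,kernel):
  TLB hit vpn=0x240F → PA=0x3BA8E

Entries read for #2: 2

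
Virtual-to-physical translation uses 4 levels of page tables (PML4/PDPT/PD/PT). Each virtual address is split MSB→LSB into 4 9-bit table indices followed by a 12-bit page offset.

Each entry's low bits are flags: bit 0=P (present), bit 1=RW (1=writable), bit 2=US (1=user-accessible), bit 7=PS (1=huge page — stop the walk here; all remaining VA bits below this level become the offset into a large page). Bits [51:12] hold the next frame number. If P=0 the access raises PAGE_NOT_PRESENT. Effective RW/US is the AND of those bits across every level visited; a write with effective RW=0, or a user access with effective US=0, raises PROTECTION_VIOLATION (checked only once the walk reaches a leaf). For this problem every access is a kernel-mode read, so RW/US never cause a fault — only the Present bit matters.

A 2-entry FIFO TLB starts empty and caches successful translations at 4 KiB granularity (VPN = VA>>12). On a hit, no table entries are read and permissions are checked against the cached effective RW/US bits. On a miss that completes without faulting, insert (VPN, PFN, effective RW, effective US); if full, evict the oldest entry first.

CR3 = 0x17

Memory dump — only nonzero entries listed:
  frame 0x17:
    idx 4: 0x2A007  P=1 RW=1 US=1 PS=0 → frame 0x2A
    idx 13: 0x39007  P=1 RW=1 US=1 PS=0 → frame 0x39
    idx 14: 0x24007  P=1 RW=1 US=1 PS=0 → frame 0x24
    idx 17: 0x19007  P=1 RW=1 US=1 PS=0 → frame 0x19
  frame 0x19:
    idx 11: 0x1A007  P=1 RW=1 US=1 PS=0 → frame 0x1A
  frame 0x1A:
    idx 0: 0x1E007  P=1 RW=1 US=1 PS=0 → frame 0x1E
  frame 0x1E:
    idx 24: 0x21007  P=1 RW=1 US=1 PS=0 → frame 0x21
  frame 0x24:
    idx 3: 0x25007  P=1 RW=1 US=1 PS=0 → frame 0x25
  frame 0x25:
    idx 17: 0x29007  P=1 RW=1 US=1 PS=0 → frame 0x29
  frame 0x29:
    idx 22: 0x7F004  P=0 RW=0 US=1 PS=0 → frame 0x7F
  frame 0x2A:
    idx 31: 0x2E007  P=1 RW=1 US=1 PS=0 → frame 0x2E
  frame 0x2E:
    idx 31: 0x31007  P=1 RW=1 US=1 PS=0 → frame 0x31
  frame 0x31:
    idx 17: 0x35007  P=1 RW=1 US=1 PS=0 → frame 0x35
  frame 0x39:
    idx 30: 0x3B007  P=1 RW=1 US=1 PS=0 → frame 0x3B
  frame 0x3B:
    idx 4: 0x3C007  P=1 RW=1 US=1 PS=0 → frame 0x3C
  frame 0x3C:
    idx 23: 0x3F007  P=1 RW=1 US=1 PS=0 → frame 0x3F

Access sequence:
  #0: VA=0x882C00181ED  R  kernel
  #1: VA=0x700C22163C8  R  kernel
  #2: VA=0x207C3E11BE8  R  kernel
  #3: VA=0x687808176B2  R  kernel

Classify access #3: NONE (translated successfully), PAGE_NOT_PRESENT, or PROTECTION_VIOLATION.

Walk each access:
#0 VA=0x882C00181ED (r,kernel):
  lvl0: tbl 0x17, slot 17 ⇒ 0x19007 (P1/RW1/US1/PS0)
  lvl1: tbl 0x19, slot 11 ⇒ 0x1A007 (P1/RW1/US1/PS0)
  lvl2: tbl 0x1A, slot 0 ⇒ 0x1E007 (P1/RW1/US1/PS0)
  lvl3: tbl 0x1E, slot 24 ⇒ 0x21007 (P1/RW1/US1/PS0)
  ✓ 0x211ED  — 4 lookups
#1 VA=0x700C22163C8 (r,kernel):
  lvl0: tbl 0x17, slot 14 ⇒ 0x24007 (P1/RW1/US1/PS0)
  lvl1: tbl 0x24, slot 3 ⇒ 0x25007 (P1/RW1/US1/PS0)
  lvl2: tbl 0x25, slot 17 ⇒ 0x29007 (P1/RW1/US1/PS0)
  lvl3: tbl 0x29, slot 22 ⇒ 0x7F004 (P0/RW0/US1/PS0)
  → PAGE_NOT_PRESENT  (4 entries read)
#2 VA=0x207C3E11BE8 (r,kernel):
  lvl0: tbl 0x17, slot 4 ⇒ 0x2A007 (P1/RW1/US1/PS0)
  lvl1: tbl 0x2A, slot 31 ⇒ 0x2E007 (P1/RW1/US1/PS0)
  lvl2: tbl 0x2E, slot 31 ⇒ 0x31007 (P1/RW1/US1/PS0)
  lvl3: tbl 0x31, slot 17 ⇒ 0x35007 (P1/RW1/US1/PS0)
  ✓ 0x35BE8  — 4 lookups
#3 VA=0x687808176B2 (r,kernel):
  lvl0: tbl 0x17, slot 13 ⇒ 0x39007 (P1/RW1/US1/PS0)
  lvl1: tbl 0x39, slot 30 ⇒ 0x3B007 (P1/RW1/US1/PS0)
  lvl2: tbl 0x3B, slot 4 ⇒ 0x3C007 (P1/RW1/US1/PS0)
  lvl3: tbl 0x3C, slot 23 ⇒ 0x3F007 (P1/RW1/US1/PS0)
  ✓ 0x3F6B2  — 4 lookups

Access #3 fault: NONE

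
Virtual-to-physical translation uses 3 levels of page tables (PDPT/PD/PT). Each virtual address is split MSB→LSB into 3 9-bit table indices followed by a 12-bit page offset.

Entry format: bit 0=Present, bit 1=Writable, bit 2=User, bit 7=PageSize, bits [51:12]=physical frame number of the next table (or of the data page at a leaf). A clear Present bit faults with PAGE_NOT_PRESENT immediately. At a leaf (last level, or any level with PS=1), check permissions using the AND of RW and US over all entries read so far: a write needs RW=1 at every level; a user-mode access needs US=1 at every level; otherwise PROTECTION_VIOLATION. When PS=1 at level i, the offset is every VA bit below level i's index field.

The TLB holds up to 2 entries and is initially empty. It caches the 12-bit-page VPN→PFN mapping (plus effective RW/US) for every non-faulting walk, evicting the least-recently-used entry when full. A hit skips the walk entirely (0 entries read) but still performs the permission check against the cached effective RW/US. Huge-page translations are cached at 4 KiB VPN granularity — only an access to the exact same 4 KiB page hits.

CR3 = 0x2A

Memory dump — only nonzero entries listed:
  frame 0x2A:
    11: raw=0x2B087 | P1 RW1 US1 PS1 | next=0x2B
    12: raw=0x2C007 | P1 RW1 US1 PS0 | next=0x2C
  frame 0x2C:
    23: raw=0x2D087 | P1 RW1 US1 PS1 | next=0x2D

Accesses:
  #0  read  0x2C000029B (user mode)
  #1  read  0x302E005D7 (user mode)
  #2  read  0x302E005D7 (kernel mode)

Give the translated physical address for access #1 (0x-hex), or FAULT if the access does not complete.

Per-access translation:
#0 VA=0x2C000029B (r,user):
  lvl0: tbl 0x2A, slot 11 ⇒ 0x2B087 (P1/RW1/US1/PS1)
  → PA=0x2B29B (huge @L0)  (1 entries read)
#1 VA=0x302E005D7 (r,user):
  lvl0: tbl 0x2A, slot 12 ⇒ 0x2C007 (P1/RW1/US1/PS0)
  lvl1: tbl 0x2C, slot 23 ⇒ 0x2D087 (P1/RW1/US1/PS1)
  → PA=0x2D5D7 (huge @L1)  (2 entries read)
#2 VA=0x302E005D7 (r,kernel):
  TLB hit vpn=0x302E00 → PA=0x2D5D7

Access #1 PA: 0x2D5D7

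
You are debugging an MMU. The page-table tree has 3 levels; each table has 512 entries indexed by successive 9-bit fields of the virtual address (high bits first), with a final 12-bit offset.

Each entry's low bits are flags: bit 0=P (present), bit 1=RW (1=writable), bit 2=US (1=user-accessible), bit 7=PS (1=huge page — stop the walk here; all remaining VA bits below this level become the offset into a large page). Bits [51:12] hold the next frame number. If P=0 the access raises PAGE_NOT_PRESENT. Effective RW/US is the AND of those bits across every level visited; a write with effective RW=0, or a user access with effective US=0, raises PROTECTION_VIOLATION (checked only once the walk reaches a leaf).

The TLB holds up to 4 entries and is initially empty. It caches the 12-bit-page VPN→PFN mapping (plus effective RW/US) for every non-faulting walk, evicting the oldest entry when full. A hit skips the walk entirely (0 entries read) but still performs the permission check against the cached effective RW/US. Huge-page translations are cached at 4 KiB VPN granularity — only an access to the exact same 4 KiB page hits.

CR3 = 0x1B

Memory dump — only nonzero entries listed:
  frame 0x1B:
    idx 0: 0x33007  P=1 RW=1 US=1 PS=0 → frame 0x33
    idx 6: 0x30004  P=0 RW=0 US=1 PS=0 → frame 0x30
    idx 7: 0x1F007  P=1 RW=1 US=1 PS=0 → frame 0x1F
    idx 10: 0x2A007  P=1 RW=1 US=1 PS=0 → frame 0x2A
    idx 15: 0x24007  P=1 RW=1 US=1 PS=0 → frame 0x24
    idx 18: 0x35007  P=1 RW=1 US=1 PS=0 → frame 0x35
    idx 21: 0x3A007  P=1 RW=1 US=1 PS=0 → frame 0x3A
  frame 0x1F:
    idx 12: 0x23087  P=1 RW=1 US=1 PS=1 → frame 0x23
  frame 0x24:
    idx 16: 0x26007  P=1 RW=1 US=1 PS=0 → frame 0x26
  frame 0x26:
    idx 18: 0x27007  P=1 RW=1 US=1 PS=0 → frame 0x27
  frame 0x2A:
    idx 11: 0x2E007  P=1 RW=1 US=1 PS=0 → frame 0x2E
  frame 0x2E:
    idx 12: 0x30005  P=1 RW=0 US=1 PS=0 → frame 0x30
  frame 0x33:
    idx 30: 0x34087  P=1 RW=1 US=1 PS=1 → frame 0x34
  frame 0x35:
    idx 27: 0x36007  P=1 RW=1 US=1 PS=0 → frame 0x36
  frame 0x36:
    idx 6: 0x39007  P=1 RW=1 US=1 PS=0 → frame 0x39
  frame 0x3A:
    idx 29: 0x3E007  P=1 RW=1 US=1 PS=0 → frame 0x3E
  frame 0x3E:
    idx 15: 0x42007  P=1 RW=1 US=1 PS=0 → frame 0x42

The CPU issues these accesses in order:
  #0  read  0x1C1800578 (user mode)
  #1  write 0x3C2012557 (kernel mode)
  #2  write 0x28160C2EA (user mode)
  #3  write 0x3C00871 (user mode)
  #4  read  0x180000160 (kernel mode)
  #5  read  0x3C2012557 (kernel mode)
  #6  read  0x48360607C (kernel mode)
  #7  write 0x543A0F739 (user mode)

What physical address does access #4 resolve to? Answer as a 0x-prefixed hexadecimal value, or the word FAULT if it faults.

Trace:
#0 VA=0x1C1800578 (r,user):
  [0] read 0x1B idx=7: raw=0x1F007 flags P=1 W=1 U=1 S=0
  [1] read 0x1F idx=12: raw=0x23087 flags P=1 W=1 U=1 S=1
  → PA=0x23578 (huge @L1)  (2 entries read)
#1 VA=0x3C2012557 (w,kernel):
  [0] read 0x1B idx=15: raw=0x24007 flags P=1 W=1 U=1 S=0
  [1] read 0x24 idx=16: raw=0x26007 flags P=1 W=1 U=1 S=0
  [2] read 0x26 idx=18: raw=0x27007 flags P=1 W=1 U=1 S=0
  → PA=0x27557  (3 entries read)
#2 VA=0x28160C2EA (w,user):
  [0] read 0x1B idx=10: raw=0x2A007 flags P=1 W=1 U=1 S=0
  [1] read 0x2A idx=11: raw=0x2E007 flags P=1 W=1 U=1 S=0
  [2] read 0x2E idx=12: raw=0x30005 flags P=1 W=0 U=1 S=0
  ⇒ fault: PROTECTION_VIOLATION  — 3 lookups
#3 VA=0x3C00871 (w,user):
  [0] read 0x1B idx=0: raw=0x33007 flags P=1 W=1 U=1 S=0
  [1] read 0x33 idx=30: raw=0x34087 flags P=1 W=1 U=1 S=1
  → PA=0x34871 (huge @L1)  (2 entries read)
#4 VA=0x180000160 (r,kernel):
  [0] read 0x1B idx=6: raw=0x30004 flags P=0 W=0 U=1 S=0
  ⇒ fault: PAGE_NOT_PRESENT  — 1 lookups
#5 VA=0x3C2012557 (r,kernel):
  TLB hit vpn=0x3C2012 → PA=0x27557
#6 VA=0x48360607C (r,kernel):
  [0] read 0x1B idx=18: raw=0x35007 flags P=1 W=1 U=1 S=0
  [1] read 0x35 idx=27: raw=0x36007 flags P=1 W=1 U=1 S=0
  [2] read 0x36 idx=6: raw=0x39007 flags P=1 W=1 U=1 S=0
  → PA=0x3907C  (3 entries read)
#7 VA=0x543A0F739 (w,user):
  [0] read 0x1B idx=21: raw=0x3A007 flags P=1 W=1 U=1 S=0
  [1] read 0x3A idx=29: raw=0x3E007 flags P=1 W=1 U=1 S=0
  [2] read 0x3E idx=15: raw=0x42007 flags P=1 W=1 U=1 S=0
  → PA=0x42739  (3 entries read)

Access #4 PA: FAULT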